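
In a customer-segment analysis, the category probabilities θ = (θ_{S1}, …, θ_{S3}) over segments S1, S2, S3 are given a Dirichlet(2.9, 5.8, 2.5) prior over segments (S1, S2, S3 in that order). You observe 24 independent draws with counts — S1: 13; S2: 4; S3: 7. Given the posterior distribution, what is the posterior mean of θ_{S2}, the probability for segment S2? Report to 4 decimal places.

0.2784

The Dirichlet prior is conjugate to the Multinomial likelihood: each posterior αⱼ = prior αⱼ + observed count nⱼ.
Posterior concentration: (15.9, 9.8, 9.5), total = 35.2.
E[θ_{S2}|data] = α_{S2}/Σα = 9.8/35.2 = 0.2784.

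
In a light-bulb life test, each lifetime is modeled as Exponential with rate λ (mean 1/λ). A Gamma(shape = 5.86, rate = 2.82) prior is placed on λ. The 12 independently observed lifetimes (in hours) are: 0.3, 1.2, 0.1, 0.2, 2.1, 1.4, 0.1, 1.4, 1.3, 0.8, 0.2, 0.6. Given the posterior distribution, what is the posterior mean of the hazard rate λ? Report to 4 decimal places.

With a Gamma(shape α, rate β) prior on the exponential rate λ, the posterior after n observations with total T = Σxᵢ is Gamma(α+n, β+T).
Sum of observations T = 9.7 hours; n = 12.
Posterior: Gamma(5.86+12, 2.82+9.7) = Gamma(17.86, 12.52).
Posterior mean of λ = α/β = 17.86/12.52 = 1.4265.

1.4265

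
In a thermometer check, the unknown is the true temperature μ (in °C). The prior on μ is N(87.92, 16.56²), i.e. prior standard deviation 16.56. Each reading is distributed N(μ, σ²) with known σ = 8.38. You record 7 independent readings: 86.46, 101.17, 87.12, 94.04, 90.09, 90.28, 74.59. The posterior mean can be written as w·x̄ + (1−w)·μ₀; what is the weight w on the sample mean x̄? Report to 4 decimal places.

For Normal data with known variance σ², a Normal(μ₀, σ₀²) prior on μ is conjugate. Posterior precision = 1/σ₀² + n/σ²; posterior mean is the precision-weighted average of μ₀ and x̄.
σ₀² = 16.56² = 274.2336, σ² = 8.38² = 70.2244. Prior precision 1/σ₀² = 1/274.2336; data precision n/σ² = 7/70.2244.
w = (n/σ²)/(1/σ₀² + n/σ²) = n·σ₀²/(σ² + n·σ₀²) = 7·274.2336/(70.2244 + 7·274.2336) = 1919.6352/1989.8596 = 0.9647.

0.9647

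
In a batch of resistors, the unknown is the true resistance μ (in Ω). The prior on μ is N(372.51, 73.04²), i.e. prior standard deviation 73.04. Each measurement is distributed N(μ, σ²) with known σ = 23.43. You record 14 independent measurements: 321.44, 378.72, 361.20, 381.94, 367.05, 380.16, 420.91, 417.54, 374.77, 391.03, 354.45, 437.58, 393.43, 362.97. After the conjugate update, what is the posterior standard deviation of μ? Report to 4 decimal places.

6.2390

For Normal data with known variance σ², a Normal(μ₀, σ₀²) prior on μ is conjugate. Posterior precision = 1/σ₀² + n/σ²; posterior mean is the precision-weighted average of μ₀ and x̄.
σ₀² = 73.04² = 5334.8416, σ² = 23.43² = 548.9649; σ² + n·σ₀² = 548.9649 + 14·5334.8416 = 75236.7473.
Posterior precision = 1/σ₀² + n/σ² = 1/5334.8416 + 14/548.9649 = (σ² + n·σ₀²)/(σ₀²σ²) = 75236.7473/(5334.8416·548.9649); posterior variance σₙ² = σ₀²σ²/(σ² + n·σ₀²) = 5334.8416·548.9649/75236.7473 = 38.925670.
Posterior SD = √σₙ² = √(5334.8416·548.9649/75236.7473) = 6.2390.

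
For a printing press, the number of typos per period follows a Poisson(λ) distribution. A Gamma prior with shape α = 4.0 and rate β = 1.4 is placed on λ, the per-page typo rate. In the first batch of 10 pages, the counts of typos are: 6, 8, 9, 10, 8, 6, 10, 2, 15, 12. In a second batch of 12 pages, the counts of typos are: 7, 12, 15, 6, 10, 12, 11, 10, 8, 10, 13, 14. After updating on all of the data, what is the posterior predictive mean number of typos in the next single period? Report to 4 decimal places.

With a Gamma(shape α, rate β) prior, the Poisson likelihood is conjugate: the posterior is Gamma(α + ΣXᵢ, β + n).
Batch 1: sum of counts S = 86 over n = 10 pages.
After batch 1: Gamma(α+S, β+n) = Gamma(4.0+86, 1.4+10) = Gamma(90.0, 11.4).
Batch 2: sum of counts S = 128 over n = 12 pages.
After batch 2: Gamma(α+S, β+n) = Gamma(90.0+128, 11.4+12) = Gamma(218.0, 23.4).
The predictive distribution for one future period is NegBinom with mean α/β = 9.3162.

9.3162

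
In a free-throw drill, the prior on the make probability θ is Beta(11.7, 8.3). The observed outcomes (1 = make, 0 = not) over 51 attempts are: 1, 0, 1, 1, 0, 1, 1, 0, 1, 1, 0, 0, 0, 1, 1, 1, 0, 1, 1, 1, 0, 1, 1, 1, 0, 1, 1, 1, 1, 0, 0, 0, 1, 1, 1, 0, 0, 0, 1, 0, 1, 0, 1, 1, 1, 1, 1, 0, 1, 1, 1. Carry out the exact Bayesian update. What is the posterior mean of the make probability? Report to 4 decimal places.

0.6296

The Beta prior is conjugate to a Binomial/Bernoulli likelihood; the update adds successes to α and failures to β.
Posterior: Beta(α+k, β+n−k) = Beta(11.7+33, 8.3+18) = Beta(44.7, 26.3).
Posterior mean = α/(α+β) = 44.7/71.0 = 0.6296.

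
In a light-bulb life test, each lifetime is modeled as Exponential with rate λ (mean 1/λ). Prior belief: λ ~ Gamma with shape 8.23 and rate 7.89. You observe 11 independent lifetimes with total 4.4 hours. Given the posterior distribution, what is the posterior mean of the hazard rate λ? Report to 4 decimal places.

1.5647

With a Gamma(shape α, rate β) prior on the exponential rate λ, the posterior after n observations with total T = Σxᵢ is Gamma(α+n, β+T).
Posterior: Gamma(8.23+11, 7.89+4.4) = Gamma(19.23, 12.29).
Posterior mean of λ = α/β = 19.23/12.29 = 1.5647.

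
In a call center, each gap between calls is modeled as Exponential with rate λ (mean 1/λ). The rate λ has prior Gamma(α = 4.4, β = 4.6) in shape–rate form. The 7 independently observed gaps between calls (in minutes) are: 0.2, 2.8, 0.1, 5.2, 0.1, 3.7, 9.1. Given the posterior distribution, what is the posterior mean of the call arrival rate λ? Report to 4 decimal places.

0.4419

With a Gamma(shape α, rate β) prior on the exponential rate λ, the posterior after n observations with total T = Σxᵢ is Gamma(α+n, β+T).
Sum of observations T = 21.2 minutes; n = 7.
Posterior: Gamma(4.4+7, 4.6+21.2) = Gamma(11.4, 25.8).
Posterior mean of λ = α/β = 11.4/25.8 = 0.4419.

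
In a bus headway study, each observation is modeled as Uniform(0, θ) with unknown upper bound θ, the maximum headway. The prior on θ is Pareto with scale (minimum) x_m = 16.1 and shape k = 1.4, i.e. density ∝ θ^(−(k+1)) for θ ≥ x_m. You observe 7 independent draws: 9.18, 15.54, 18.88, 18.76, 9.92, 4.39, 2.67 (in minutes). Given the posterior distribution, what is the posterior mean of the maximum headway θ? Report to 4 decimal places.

21.4314

A Pareto(scale x_m, shape k) prior on the upper bound θ of Uniform(0, θ) is conjugate: posterior is Pareto(max(x_m, max xᵢ), k + n).
Sample maximum = 18.88; prior scale x_m = 16.1 → posterior scale = max = 18.88.
Posterior shape = 1.4 + 7 = 8.4.
E[θ|data] = k·x_m/(k−1) = 8.4·18.88/7.4 = 21.4314.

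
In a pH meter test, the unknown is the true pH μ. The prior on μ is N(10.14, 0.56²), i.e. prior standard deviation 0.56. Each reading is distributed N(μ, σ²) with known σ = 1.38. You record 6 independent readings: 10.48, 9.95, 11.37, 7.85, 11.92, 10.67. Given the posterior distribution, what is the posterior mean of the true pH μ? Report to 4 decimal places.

10.2560

For Normal data with known variance σ², a Normal(μ₀, σ₀²) prior on μ is conjugate. Posterior precision = 1/σ₀² + n/σ²; posterior mean is the precision-weighted average of μ₀ and x̄.
Σxᵢ = 10.48 + 9.95 + 11.37 + 7.85 + 11.92 + 10.67 = 62.24, so n·x̄ = 62.24.
σ₀² = 0.56² = 0.3136, σ² = 1.38² = 1.9044; σ² + n·σ₀² = 1.9044 + 6·0.3136 = 3.786.
Posterior mean = (μ₀/σ₀² + n·x̄/σ²)/(1/σ₀² + n/σ²) = (σ²·μ₀ + σ₀²·n·x̄)/(σ² + n·σ₀²) = (1.9044·10.14 + 0.3136·62.24)/3.786 = 38.82908/3.786 = 10.2560.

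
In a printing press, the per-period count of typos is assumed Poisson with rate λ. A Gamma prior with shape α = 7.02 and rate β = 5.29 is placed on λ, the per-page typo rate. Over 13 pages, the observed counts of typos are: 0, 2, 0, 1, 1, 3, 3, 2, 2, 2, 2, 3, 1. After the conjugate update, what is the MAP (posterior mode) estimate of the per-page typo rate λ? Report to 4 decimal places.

1.5320

With a Gamma(shape α, rate β) prior, the Poisson likelihood is conjugate: the posterior is Gamma(α + ΣXᵢ, β + n).
Sum of counts S = 22 over n = 13 pages.
Posterior: Gamma(α+S, β+n) = Gamma(7.02+22, 5.29+13) = Gamma(29.02, 18.29).
Mode of Gamma(α,β) for α≥1 is (α−1)/β = 28.02/18.29 = 1.5320.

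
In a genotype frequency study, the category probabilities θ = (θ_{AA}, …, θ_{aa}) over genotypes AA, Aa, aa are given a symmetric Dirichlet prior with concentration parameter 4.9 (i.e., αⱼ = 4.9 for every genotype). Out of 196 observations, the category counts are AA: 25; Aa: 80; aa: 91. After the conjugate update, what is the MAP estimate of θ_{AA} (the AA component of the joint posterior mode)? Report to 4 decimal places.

The Dirichlet prior is conjugate to the Multinomial likelihood: each posterior αⱼ = prior αⱼ + observed count nⱼ.
Posterior concentration: (29.9, 84.9, 95.9), total = 210.7.
Joint mode component: (α_{AA}−1)/(Σα−K) = 28.9/207.7 = 0.1391.

0.1391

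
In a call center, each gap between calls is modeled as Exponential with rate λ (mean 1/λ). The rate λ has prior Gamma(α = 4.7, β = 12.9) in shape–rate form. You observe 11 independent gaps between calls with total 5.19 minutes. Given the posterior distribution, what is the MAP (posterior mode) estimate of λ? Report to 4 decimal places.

0.8126

With a Gamma(shape α, rate β) prior on the exponential rate λ, the posterior after n observations with total T = Σxᵢ is Gamma(α+n, β+T).
Posterior: Gamma(4.7+11, 12.9+5.19) = Gamma(15.7, 18.09).
Mode = (α−1)/β = 0.8126.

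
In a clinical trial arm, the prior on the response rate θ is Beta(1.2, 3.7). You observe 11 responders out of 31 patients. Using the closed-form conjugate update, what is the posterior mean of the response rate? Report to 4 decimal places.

0.3398

The Beta prior is conjugate to a Binomial/Bernoulli likelihood; the update adds successes to α and failures to β.
Posterior: Beta(α+k, β+n−k) = Beta(1.2+11, 3.7+20) = Beta(12.2, 23.7).
Posterior mean = α/(α+β) = 12.2/35.9 = 0.3398.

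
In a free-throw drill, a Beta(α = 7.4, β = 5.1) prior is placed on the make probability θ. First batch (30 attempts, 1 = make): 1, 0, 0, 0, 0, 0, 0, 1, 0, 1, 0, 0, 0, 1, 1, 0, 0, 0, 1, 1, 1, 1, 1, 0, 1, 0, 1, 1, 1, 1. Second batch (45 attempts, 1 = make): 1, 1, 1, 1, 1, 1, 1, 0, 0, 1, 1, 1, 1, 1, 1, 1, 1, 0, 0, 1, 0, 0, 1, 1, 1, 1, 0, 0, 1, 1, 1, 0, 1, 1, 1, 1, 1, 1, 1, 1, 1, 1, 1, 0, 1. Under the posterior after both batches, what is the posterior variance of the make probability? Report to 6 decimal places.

0.002550

The Beta prior is conjugate to a Binomial/Bernoulli likelihood; the update adds successes to α and failures to β.
After batch 1: Beta(7.4+15, 5.1+15) = Beta(22.4, 20.1).
After batch 2: Beta(22.4+35, 20.1+10) = Beta(57.4, 30.1).
Var = αβ/((α+β)²(α+β+1)) = 57.4·30.1/(87.5²·88.5) = 0.002550.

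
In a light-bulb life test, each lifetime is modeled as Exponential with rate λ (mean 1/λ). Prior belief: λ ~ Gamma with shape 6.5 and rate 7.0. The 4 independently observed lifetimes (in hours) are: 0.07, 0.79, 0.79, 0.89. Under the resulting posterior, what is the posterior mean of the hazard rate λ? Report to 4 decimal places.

With a Gamma(shape α, rate β) prior on the exponential rate λ, the posterior after n observations with total T = Σxᵢ is Gamma(α+n, β+T).
Sum of observations T = 2.54 hours; n = 4.
Posterior: Gamma(6.5+4, 7.0+2.54) = Gamma(10.5, 9.54).
Posterior mean of λ = α/β = 10.5/9.54 = 1.1006.

1.1006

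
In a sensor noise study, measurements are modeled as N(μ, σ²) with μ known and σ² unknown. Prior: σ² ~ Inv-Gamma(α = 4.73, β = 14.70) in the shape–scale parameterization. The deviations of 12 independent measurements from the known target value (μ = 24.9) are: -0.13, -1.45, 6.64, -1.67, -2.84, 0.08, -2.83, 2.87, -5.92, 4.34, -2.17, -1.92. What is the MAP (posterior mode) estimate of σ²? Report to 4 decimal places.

With known mean μ and an Inverse-Gamma(α, β) prior on σ², the Normal likelihood is conjugate: posterior is Inv-Gamma(α + n/2, β + Σ(xᵢ−μ)²/2).
Σ(xᵢ−μ)² = (-0.13)² + (-1.45)² + (6.64)² + (-1.67)² + (-2.84)² + (0.08)² + (-2.83)² + (2.87)² + (-5.92)² + (4.34)² + (-2.17)² + (-1.92)² = 135.5930.
Posterior: Inv-Gamma(4.73 + 12/2, 14.70 + 135.5930/2) = Inv-Gamma(10.73, 82.49650).
Mode = β/(α+1) = 82.49650/11.73 = 7.0329.

7.0329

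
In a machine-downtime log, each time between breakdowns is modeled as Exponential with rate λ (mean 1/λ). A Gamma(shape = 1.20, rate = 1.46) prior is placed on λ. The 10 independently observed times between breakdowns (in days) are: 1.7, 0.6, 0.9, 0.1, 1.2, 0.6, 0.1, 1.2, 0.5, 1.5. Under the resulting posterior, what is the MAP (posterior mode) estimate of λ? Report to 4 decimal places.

1.0345

With a Gamma(shape α, rate β) prior on the exponential rate λ, the posterior after n observations with total T = Σxᵢ is Gamma(α+n, β+T).
Sum of observations T = 8.4 days; n = 10.
Posterior: Gamma(1.20+10, 1.46+8.4) = Gamma(11.20, 9.86).
Mode = (α−1)/β = 1.0345.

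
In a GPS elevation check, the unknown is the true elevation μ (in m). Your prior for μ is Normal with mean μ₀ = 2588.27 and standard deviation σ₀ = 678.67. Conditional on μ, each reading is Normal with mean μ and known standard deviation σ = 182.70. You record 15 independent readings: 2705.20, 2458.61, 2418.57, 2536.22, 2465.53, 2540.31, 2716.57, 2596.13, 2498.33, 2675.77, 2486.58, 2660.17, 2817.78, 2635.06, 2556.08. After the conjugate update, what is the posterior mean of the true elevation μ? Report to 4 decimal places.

For Normal data with known variance σ², a Normal(μ₀, σ₀²) prior on μ is conjugate. Posterior precision = 1/σ₀² + n/σ²; posterior mean is the precision-weighted average of μ₀ and x̄.
Σxᵢ = 2705.20 + 2458.61 + 2418.57 + 2536.22 + 2465.53 + 2540.31 + 2716.57 + 2596.13 + 2498.33 + 2675.77 + 2486.58 + 2660.17 + 2817.78 + 2635.06 + 2556.08 = 38766.91, so n·x̄ = 38766.91.
σ₀² = 678.67² = 460592.9689, σ² = 182.70² = 33379.29; σ² + n·σ₀² = 33379.29 + 15·460592.9689 = 6942273.8235.
Posterior mean = (μ₀/σ₀² + n·x̄/σ²)/(1/σ₀² + n/σ²) = (σ²·μ₀ + σ₀²·n·x̄)/(σ² + n·σ₀²) = (33379.29·2588.27 + 460592.9689·38766.91)/6942273.8235 = 17942160786.907399/6942273.8235 = 2584.4790.

2584.4790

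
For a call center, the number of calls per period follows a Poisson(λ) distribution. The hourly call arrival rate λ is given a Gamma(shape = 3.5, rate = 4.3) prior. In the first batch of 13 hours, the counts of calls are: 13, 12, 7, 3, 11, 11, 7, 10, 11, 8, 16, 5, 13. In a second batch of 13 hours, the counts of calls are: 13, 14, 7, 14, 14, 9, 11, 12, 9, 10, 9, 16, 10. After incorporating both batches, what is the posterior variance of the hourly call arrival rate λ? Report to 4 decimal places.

0.3033

With a Gamma(shape α, rate β) prior, the Poisson likelihood is conjugate: the posterior is Gamma(α + ΣXᵢ, β + n).
Batch 1: sum of counts S = 127 over n = 13 hours.
After batch 1: Gamma(α+S, β+n) = Gamma(3.5+127, 4.3+13) = Gamma(130.5, 17.3).
Batch 2: sum of counts S = 148 over n = 13 hours.
After batch 2: Gamma(α+S, β+n) = Gamma(130.5+148, 17.3+13) = Gamma(278.5, 30.3).
Var = α/β² = 278.5/30.3² = 0.3033.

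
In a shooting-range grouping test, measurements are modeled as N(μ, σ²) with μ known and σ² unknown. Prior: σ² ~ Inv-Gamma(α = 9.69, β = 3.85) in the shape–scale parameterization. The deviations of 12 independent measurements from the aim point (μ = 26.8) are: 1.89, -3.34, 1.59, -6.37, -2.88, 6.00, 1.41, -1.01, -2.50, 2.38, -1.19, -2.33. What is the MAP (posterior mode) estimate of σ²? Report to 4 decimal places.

3.9423

With known mean μ and an Inverse-Gamma(α, β) prior on σ², the Normal likelihood is conjugate: posterior is Inv-Gamma(α + n/2, β + Σ(xᵢ−μ)²/2).
Σ(xᵢ−μ)² = (1.89)² + (-3.34)² + (1.59)² + (-6.37)² + (-2.88)² + (6.00)² + (1.41)² + (-1.01)² + (-2.50)² + (2.38)² + (-1.19)² + (-2.33)² = 123.8947.
Posterior: Inv-Gamma(9.69 + 12/2, 3.85 + 123.8947/2) = Inv-Gamma(15.69, 65.79735).
Mode = β/(α+1) = 65.79735/16.69 = 3.9423.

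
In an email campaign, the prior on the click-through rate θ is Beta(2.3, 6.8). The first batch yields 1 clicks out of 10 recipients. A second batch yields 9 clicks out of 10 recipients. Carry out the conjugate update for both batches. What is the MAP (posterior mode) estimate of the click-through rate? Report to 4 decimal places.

The Beta prior is conjugate to a Binomial/Bernoulli likelihood; the update adds successes to α and failures to β.
After batch 1: Beta(2.3+1, 6.8+9) = Beta(3.3, 15.8).
After batch 2: Beta(3.3+9, 15.8+1) = Beta(12.3, 16.8).
Mode of Beta(a,b) for a,b>1 is (a−1)/(a+b−2) = 11.3/27.1 = 0.4170.

0.4170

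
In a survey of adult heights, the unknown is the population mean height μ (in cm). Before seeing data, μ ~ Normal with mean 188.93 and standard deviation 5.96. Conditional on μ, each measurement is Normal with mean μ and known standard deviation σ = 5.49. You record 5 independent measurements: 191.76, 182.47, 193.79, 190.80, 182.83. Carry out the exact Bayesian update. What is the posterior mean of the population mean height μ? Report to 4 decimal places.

For Normal data with known variance σ², a Normal(μ₀, σ₀²) prior on μ is conjugate. Posterior precision = 1/σ₀² + n/σ²; posterior mean is the precision-weighted average of μ₀ and x̄.
Σxᵢ = 191.76 + 182.47 + 193.79 + 190.80 + 182.83 = 941.65, so n·x̄ = 941.65.
σ₀² = 5.96² = 35.5216, σ² = 5.49² = 30.1401; σ² + n·σ₀² = 30.1401 + 5·35.5216 = 207.7481.
Posterior mean = (μ₀/σ₀² + n·x̄/σ²)/(1/σ₀² + n/σ²) = (σ²·μ₀ + σ₀²·n·x̄)/(σ² + n·σ₀²) = (30.1401·188.93 + 35.5216·941.65)/207.7481 = 39143.283733/207.7481 = 188.4170.

188.4170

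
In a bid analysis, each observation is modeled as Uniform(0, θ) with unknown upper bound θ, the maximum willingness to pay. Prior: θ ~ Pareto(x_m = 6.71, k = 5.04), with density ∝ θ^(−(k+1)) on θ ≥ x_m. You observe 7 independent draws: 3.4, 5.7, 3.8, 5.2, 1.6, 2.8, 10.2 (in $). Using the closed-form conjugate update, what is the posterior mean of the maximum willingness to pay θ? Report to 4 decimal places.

11.1239

A Pareto(scale x_m, shape k) prior on the upper bound θ of Uniform(0, θ) is conjugate: posterior is Pareto(max(x_m, max xᵢ), k + n).
Sample maximum = 10.2; prior scale x_m = 6.71 → posterior scale = max = 10.20.
Posterior shape = 5.04 + 7 = 12.04.
E[θ|data] = k·x_m/(k−1) = 12.04·10.20/11.04 = 11.1239.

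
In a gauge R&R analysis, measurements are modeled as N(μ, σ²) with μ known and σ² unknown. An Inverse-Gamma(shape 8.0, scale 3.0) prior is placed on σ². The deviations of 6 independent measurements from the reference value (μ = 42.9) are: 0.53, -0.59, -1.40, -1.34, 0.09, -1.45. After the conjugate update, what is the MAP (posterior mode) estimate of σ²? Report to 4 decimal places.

With known mean μ and an Inverse-Gamma(α, β) prior on σ², the Normal likelihood is conjugate: posterior is Inv-Gamma(α + n/2, β + Σ(xᵢ−μ)²/2).
Σ(xᵢ−μ)² = (0.53)² + (-0.59)² + (-1.40)² + (-1.34)² + (0.09)² + (-1.45)² = 6.4952.
Posterior: Inv-Gamma(8.0 + 6/2, 3.0 + 6.4952/2) = Inv-Gamma(11.00, 6.24760).
Mode = β/(α+1) = 6.24760/12.00 = 0.5206.

0.5206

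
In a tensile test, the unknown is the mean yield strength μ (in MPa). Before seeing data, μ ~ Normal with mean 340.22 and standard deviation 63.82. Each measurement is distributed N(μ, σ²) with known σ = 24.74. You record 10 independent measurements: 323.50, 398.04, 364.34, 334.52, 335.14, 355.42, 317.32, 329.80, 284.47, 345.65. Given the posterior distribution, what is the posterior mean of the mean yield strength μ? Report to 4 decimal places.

338.8407

For Normal data with known variance σ², a Normal(μ₀, σ₀²) prior on μ is conjugate. Posterior precision = 1/σ₀² + n/σ²; posterior mean is the precision-weighted average of μ₀ and x̄.
Σxᵢ = 323.50 + 398.04 + 364.34 + 334.52 + 335.14 + 355.42 + 317.32 + 329.80 + 284.47 + 345.65 = 3388.2, so n·x̄ = 3388.2.
σ₀² = 63.82² = 4072.9924, σ² = 24.74² = 612.0676; σ² + n·σ₀² = 612.0676 + 10·4072.9924 = 41341.9916.
Posterior mean = (μ₀/σ₀² + n·x̄/σ²)/(1/σ₀² + n/σ²) = (σ²·μ₀ + σ₀²·n·x̄)/(σ² + n·σ₀²) = (612.0676·340.22 + 4072.9924·3388.2)/41341.9916 = 14008350.488552/41341.9916 = 338.8407.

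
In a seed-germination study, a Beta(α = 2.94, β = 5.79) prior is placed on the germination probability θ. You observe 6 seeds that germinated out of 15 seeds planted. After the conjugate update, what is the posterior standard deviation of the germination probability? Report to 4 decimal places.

The Beta prior is conjugate to a Binomial/Bernoulli likelihood; the update adds successes to α and failures to β.
Posterior: Beta(α+k, β+n−k) = Beta(2.94+6, 5.79+9) = Beta(8.94, 14.79).
Var = αβ/((α+β)²(α+β+1)) = 8.94·14.79/(23.73²·24.73) = 0.00949481; SD = √0.00949481 = 0.0974.

0.0974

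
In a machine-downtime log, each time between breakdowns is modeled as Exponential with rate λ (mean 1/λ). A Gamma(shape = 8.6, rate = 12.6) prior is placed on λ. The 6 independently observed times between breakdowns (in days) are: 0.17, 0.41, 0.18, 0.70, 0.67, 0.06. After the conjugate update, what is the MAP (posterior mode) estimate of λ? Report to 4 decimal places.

0.9195

With a Gamma(shape α, rate β) prior on the exponential rate λ, the posterior after n observations with total T = Σxᵢ is Gamma(α+n, β+T).
Sum of observations T = 2.19 days; n = 6.
Posterior: Gamma(8.6+6, 12.6+2.19) = Gamma(14.6, 14.79).
Mode = (α−1)/β = 0.9195.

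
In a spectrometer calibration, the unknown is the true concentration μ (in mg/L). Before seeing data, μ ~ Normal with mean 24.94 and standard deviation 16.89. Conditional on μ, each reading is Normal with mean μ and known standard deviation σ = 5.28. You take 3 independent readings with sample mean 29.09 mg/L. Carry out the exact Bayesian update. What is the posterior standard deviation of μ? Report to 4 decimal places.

2.9999

For Normal data with known variance σ², a Normal(μ₀, σ₀²) prior on μ is conjugate. Posterior precision = 1/σ₀² + n/σ²; posterior mean is the precision-weighted average of μ₀ and x̄.
σ₀² = 16.89² = 285.2721, σ² = 5.28² = 27.8784; σ² + n·σ₀² = 27.8784 + 3·285.2721 = 883.6947.
Posterior precision = 1/σ₀² + n/σ² = 1/285.2721 + 3/27.8784 = (σ² + n·σ₀²)/(σ₀²σ²) = 883.6947/(285.2721·27.8784); posterior variance σₙ² = σ₀²σ²/(σ² + n·σ₀²) = 285.2721·27.8784/883.6947 = 8.999635.
Posterior SD = √σₙ² = √(285.2721·27.8784/883.6947) = 2.9999.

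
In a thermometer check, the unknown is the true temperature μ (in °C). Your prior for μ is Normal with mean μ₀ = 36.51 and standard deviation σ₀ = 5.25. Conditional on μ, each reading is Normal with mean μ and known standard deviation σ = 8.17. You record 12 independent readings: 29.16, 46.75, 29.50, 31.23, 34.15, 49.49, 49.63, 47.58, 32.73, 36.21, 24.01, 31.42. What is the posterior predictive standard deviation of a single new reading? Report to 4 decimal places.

8.4485

For Normal data with known variance σ², a Normal(μ₀, σ₀²) prior on μ is conjugate. Posterior precision = 1/σ₀² + n/σ²; posterior mean is the precision-weighted average of μ₀ and x̄.
σ₀² = 5.25² = 27.5625, σ² = 8.17² = 66.7489; σ² + n·σ₀² = 66.7489 + 12·27.5625 = 397.4989.
Posterior precision = 1/σ₀² + n/σ² = 1/27.5625 + 12/66.7489 = (σ² + n·σ₀²)/(σ₀²σ²) = 397.4989/(27.5625·66.7489); posterior variance σₙ² = σ₀²σ²/(σ² + n·σ₀²) = 27.5625·66.7489/397.4989 = 4.628356.
Predictive variance for one new observation = σₙ² + σ² = 27.5625·66.7489/397.4989 + 66.7489 = σ²·(σ₀² + 397.4989)/397.4989 = 66.7489·425.0614/397.4989 = 71.377256; SD = √(66.7489·425.0614/397.4989) = 8.4485.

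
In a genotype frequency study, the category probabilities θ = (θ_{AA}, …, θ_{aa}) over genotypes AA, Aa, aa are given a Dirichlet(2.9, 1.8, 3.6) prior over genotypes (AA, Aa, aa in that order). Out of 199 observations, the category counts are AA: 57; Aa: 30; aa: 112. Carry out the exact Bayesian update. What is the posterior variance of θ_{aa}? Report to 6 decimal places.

The Dirichlet prior is conjugate to the Multinomial likelihood: each posterior αⱼ = prior αⱼ + observed count nⱼ.
Posterior concentration: (59.9, 31.8, 115.6), total = 207.3.
Var[θ_j] = α_j(Σα−α_j)/((Σα)²(Σα+1)) = 115.6·91.7/(207.3²·208.3) = 0.001184.

0.001184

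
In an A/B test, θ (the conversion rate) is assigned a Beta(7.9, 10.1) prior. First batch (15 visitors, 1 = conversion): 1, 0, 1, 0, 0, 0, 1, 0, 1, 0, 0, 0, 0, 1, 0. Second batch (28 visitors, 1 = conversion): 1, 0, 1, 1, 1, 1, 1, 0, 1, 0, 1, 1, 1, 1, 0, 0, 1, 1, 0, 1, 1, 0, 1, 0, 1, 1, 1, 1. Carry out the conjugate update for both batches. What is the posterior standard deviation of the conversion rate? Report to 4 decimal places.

The Beta prior is conjugate to a Binomial/Bernoulli likelihood; the update adds successes to α and failures to β.
After batch 1: Beta(7.9+5, 10.1+10) = Beta(12.9, 20.1).
After batch 2: Beta(12.9+20, 20.1+8) = Beta(32.9, 28.1).
Var = αβ/((α+β)²(α+β+1)) = 32.9·28.1/(61.0²·62.0) = 0.00400729; SD = √0.00400729 = 0.0633.

0.0633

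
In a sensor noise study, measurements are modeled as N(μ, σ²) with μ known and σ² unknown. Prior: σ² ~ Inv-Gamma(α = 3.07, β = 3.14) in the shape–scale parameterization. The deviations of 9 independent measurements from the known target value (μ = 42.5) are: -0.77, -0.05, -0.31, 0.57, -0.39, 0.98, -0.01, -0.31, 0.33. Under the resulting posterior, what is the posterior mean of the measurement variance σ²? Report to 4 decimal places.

0.6556

With known mean μ and an Inverse-Gamma(α, β) prior on σ², the Normal likelihood is conjugate: posterior is Inv-Gamma(α + n/2, β + Σ(xᵢ−μ)²/2).
Σ(xᵢ−μ)² = (-0.77)² + (-0.05)² + (-0.31)² + (0.57)² + (-0.39)² + (0.98)² + (-0.01)² + (-0.31)² + (0.33)² = 2.3340.
Posterior: Inv-Gamma(3.07 + 9/2, 3.14 + 2.3340/2) = Inv-Gamma(7.57, 4.30700).
E[σ²|data] = β/(α−1) = 4.30700/6.57 = 0.6556.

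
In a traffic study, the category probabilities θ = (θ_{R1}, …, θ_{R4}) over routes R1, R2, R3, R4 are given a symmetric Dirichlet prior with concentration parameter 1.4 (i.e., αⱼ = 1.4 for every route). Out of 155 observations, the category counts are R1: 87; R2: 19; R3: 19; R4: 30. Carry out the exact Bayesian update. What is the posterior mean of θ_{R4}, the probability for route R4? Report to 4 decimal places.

0.1955

The Dirichlet prior is conjugate to the Multinomial likelihood: each posterior αⱼ = prior αⱼ + observed count nⱼ.
Posterior concentration: (88.4, 20.4, 20.4, 31.4), total = 160.6.
E[θ_{R4}|data] = α_{R4}/Σα = 31.4/160.6 = 0.1955.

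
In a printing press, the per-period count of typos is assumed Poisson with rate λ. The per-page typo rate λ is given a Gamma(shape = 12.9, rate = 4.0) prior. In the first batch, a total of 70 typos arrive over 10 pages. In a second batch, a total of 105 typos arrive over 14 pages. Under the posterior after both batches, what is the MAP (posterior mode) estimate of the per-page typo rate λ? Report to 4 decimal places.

With a Gamma(shape α, rate β) prior, the Poisson likelihood is conjugate: the posterior is Gamma(α + ΣXᵢ, β + n).
After batch 1: Gamma(α+S, β+n) = Gamma(12.9+70, 4.0+10) = Gamma(82.9, 14.0).
After batch 2: Gamma(α+S, β+n) = Gamma(82.9+105, 14.0+14) = Gamma(187.9, 28.0).
Mode of Gamma(α,β) for α≥1 is (α−1)/β = 186.9/28.0 = 6.6750.

6.6750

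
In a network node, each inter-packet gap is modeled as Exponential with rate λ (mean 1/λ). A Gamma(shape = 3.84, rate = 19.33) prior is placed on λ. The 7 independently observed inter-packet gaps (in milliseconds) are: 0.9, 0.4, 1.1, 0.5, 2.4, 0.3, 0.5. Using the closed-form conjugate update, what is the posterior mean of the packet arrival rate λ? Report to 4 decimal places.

With a Gamma(shape α, rate β) prior on the exponential rate λ, the posterior after n observations with total T = Σxᵢ is Gamma(α+n, β+T).
Sum of observations T = 6.1 milliseconds; n = 7.
Posterior: Gamma(3.84+7, 19.33+6.1) = Gamma(10.84, 25.43).
Posterior mean of λ = α/β = 10.84/25.43 = 0.4263.

0.4263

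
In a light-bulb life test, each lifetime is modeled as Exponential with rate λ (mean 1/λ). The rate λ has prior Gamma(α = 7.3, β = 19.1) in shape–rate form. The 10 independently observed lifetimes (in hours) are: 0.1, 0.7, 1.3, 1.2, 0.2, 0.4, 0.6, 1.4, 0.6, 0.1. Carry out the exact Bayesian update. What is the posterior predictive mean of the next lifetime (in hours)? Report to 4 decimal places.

1.5767

With a Gamma(shape α, rate β) prior on the exponential rate λ, the posterior after n observations with total T = Σxᵢ is Gamma(α+n, β+T).
Sum of observations T = 6.6 hours; n = 10.
Posterior: Gamma(7.3+10, 19.1+6.6) = Gamma(17.3, 25.7).
The predictive distribution for the next observation is Lomax; its mean is β/(α−1) = 25.7/16.3 = 1.5767.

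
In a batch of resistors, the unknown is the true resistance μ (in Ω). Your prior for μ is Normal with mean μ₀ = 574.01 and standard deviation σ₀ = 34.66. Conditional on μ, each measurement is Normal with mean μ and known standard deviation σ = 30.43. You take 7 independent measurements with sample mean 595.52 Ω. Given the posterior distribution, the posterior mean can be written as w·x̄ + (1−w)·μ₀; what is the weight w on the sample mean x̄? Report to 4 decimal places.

0.9008

For Normal data with known variance σ², a Normal(μ₀, σ₀²) prior on μ is conjugate. Posterior precision = 1/σ₀² + n/σ²; posterior mean is the precision-weighted average of μ₀ and x̄.
σ₀² = 34.66² = 1201.3156, σ² = 30.43² = 925.9849. Prior precision 1/σ₀² = 1/1201.3156; data precision n/σ² = 7/925.9849.
w = (n/σ²)/(1/σ₀² + n/σ²) = n·σ₀²/(σ² + n·σ₀²) = 7·1201.3156/(925.9849 + 7·1201.3156) = 8409.2092/9335.1941 = 0.9008.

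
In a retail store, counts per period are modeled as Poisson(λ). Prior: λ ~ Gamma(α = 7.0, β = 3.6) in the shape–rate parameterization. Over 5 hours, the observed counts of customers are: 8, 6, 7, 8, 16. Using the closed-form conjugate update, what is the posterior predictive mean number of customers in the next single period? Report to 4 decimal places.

With a Gamma(shape α, rate β) prior, the Poisson likelihood is conjugate: the posterior is Gamma(α + ΣXᵢ, β + n).
Sum of counts S = 45 over n = 5 hours.
Posterior: Gamma(α+S, β+n) = Gamma(7.0+45, 3.6+5) = Gamma(52.0, 8.6).
The predictive distribution for one future period is NegBinom with mean α/β = 6.0465.

6.0465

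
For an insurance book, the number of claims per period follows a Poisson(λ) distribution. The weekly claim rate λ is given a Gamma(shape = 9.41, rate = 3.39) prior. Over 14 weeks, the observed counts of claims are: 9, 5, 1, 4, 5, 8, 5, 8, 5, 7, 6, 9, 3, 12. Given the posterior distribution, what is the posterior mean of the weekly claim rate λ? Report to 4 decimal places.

5.5440

With a Gamma(shape α, rate β) prior, the Poisson likelihood is conjugate: the posterior is Gamma(α + ΣXᵢ, β + n).
Sum of counts S = 87 over n = 14 weeks.
Posterior: Gamma(α+S, β+n) = Gamma(9.41+87, 3.39+14) = Gamma(96.41, 17.39).
Posterior mean = α/β = 96.41/17.39 = 5.5440.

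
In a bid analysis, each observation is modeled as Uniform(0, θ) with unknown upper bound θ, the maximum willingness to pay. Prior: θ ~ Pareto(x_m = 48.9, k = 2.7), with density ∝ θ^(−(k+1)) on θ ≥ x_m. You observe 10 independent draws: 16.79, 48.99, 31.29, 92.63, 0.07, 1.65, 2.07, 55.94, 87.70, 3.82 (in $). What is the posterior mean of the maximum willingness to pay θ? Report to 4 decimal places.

100.5471

A Pareto(scale x_m, shape k) prior on the upper bound θ of Uniform(0, θ) is conjugate: posterior is Pareto(max(x_m, max xᵢ), k + n).
Sample maximum = 92.63; prior scale x_m = 48.9 → posterior scale = max = 92.63.
Posterior shape = 2.7 + 10 = 12.7.
E[θ|data] = k·x_m/(k−1) = 12.7·92.63/11.7 = 100.5471.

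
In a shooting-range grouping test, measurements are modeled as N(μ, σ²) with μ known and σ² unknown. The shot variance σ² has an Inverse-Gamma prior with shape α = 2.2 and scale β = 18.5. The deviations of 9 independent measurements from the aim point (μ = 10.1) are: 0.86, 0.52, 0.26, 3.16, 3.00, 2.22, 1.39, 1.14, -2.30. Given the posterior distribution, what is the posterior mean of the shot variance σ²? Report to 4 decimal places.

With known mean μ and an Inverse-Gamma(α, β) prior on σ², the Normal likelihood is conjugate: posterior is Inv-Gamma(α + n/2, β + Σ(xᵢ−μ)²/2).
Σ(xᵢ−μ)² = (0.86)² + (0.52)² + (0.26)² + (3.16)² + (3.00)² + (2.22)² + (1.39)² + (1.14)² + (-2.30)² = 33.5133.
Posterior: Inv-Gamma(2.2 + 9/2, 18.5 + 33.5133/2) = Inv-Gamma(6.70, 35.25665).
E[σ²|data] = β/(α−1) = 35.25665/5.70 = 6.1854.

6.1854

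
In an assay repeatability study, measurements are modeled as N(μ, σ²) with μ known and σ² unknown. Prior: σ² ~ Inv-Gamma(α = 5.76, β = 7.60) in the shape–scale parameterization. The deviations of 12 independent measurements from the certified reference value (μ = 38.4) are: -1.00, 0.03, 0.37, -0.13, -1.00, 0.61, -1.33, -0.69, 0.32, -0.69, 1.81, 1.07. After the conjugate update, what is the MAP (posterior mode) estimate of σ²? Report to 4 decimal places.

0.9785

With known mean μ and an Inverse-Gamma(α, β) prior on σ², the Normal likelihood is conjugate: posterior is Inv-Gamma(α + n/2, β + Σ(xᵢ−μ)²/2).
Σ(xᵢ−μ)² = (-1.00)² + (0.03)² + (0.37)² + (-0.13)² + (-1.00)² + (0.61)² + (-1.33)² + (-0.69)² + (0.32)² + (-0.69)² + (1.81)² + (1.07)² = 9.7713.
Posterior: Inv-Gamma(5.76 + 12/2, 7.60 + 9.7713/2) = Inv-Gamma(11.76, 12.48565).
Mode = β/(α+1) = 12.48565/12.76 = 0.9785.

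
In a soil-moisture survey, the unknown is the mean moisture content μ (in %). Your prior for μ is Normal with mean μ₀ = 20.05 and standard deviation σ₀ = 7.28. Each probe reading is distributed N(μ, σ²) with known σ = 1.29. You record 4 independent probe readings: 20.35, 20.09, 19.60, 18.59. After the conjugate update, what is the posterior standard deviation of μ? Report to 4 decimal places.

For Normal data with known variance σ², a Normal(μ₀, σ₀²) prior on μ is conjugate. Posterior precision = 1/σ₀² + n/σ²; posterior mean is the precision-weighted average of μ₀ and x̄.
σ₀² = 7.28² = 52.9984, σ² = 1.29² = 1.6641; σ² + n·σ₀² = 1.6641 + 4·52.9984 = 213.6577.
Posterior precision = 1/σ₀² + n/σ² = 1/52.9984 + 4/1.6641 = (σ² + n·σ₀²)/(σ₀²σ²) = 213.6577/(52.9984·1.6641); posterior variance σₙ² = σ₀²σ²/(σ² + n·σ₀²) = 52.9984·1.6641/213.6577 = 0.412785.
Posterior SD = √σₙ² = √(52.9984·1.6641/213.6577) = 0.6425.

0.6425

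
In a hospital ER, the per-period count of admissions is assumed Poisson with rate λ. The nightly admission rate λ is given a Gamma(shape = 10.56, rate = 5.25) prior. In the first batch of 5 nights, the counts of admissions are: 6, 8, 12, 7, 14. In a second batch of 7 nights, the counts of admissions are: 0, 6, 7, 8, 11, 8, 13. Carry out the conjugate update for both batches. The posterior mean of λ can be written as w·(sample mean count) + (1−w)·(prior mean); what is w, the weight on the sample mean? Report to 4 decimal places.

0.6957

With a Gamma(shape α, rate β) prior, the Poisson likelihood is conjugate: the posterior is Gamma(α + ΣXᵢ, β + n).
Total number of nights: n = 5 + 7 = 12.
Posterior mean = (α₀+S)/(β₀+n) = [n/(β₀+n)]·(S/n) + [β₀/(β₀+n)]·(α₀/β₀), so only n and β₀ enter the weight.
Weight on data w = n/(β₀+n) = 12/(5.25+12) = 12/17.25 = 0.6957.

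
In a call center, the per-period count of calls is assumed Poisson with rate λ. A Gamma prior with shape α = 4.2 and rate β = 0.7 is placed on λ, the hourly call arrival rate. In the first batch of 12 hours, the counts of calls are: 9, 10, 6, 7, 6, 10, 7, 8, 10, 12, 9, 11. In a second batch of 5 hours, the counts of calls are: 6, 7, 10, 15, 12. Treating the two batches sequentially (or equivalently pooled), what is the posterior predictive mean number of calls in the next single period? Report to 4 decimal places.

8.9944

With a Gamma(shape α, rate β) prior, the Poisson likelihood is conjugate: the posterior is Gamma(α + ΣXᵢ, β + n).
Batch 1: sum of counts S = 105 over n = 12 hours.
After batch 1: Gamma(α+S, β+n) = Gamma(4.2+105, 0.7+12) = Gamma(109.2, 12.7).
Batch 2: sum of counts S = 50 over n = 5 hours.
After batch 2: Gamma(α+S, β+n) = Gamma(109.2+50, 12.7+5) = Gamma(159.2, 17.7).
The predictive distribution for one future period is NegBinom with mean α/β = 8.9944.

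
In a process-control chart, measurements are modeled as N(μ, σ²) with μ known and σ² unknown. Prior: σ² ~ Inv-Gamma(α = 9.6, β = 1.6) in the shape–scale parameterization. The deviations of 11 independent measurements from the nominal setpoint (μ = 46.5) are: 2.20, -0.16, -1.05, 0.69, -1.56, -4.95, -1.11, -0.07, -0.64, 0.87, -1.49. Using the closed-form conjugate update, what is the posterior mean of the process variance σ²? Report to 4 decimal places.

With known mean μ and an Inverse-Gamma(α, β) prior on σ², the Normal likelihood is conjugate: posterior is Inv-Gamma(α + n/2, β + Σ(xᵢ−μ)²/2).
Σ(xᵢ−μ)² = (2.20)² + (-0.16)² + (-1.05)² + (0.69)² + (-1.56)² + (-4.95)² + (-1.11)² + (-0.07)² + (-0.64)² + (0.87)² + (-1.49)² = 38.0039.
Posterior: Inv-Gamma(9.6 + 11/2, 1.6 + 38.0039/2) = Inv-Gamma(15.10, 20.60195).
E[σ²|data] = β/(α−1) = 20.60195/14.10 = 1.4611.

1.4611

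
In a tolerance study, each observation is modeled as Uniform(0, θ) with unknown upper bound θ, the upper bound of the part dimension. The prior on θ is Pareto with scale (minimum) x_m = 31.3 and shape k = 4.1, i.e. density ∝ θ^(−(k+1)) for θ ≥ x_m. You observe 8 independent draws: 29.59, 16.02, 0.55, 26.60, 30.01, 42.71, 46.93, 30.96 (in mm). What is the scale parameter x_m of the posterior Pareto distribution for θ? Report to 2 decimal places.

46.93

A Pareto(scale x_m, shape k) prior on the upper bound θ of Uniform(0, θ) is conjugate: posterior is Pareto(max(x_m, max xᵢ), k + n).
Sample maximum = 46.93; prior scale x_m = 31.3 → posterior scale = max = 46.93.
Posterior shape = 4.1 + 8 = 12.1.
Posterior scale x_m = 46.93.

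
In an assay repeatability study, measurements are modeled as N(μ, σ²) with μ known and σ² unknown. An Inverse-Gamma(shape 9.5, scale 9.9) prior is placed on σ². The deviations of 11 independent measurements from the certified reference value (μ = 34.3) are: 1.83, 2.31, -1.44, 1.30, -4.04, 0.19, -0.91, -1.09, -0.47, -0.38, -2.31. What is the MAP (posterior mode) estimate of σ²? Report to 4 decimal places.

With known mean μ and an Inverse-Gamma(α, β) prior on σ², the Normal likelihood is conjugate: posterior is Inv-Gamma(α + n/2, β + Σ(xᵢ−μ)²/2).
Σ(xᵢ−μ)² = (1.83)² + (2.31)² + (-1.44)² + (1.30)² + (-4.04)² + (0.19)² + (-0.91)² + (-1.09)² + (-0.47)² + (-0.38)² + (-2.31)² = 36.5239.
Posterior: Inv-Gamma(9.5 + 11/2, 9.9 + 36.5239/2) = Inv-Gamma(15.00, 28.16195).
Mode = β/(α+1) = 28.16195/16.00 = 1.7601.

1.7601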